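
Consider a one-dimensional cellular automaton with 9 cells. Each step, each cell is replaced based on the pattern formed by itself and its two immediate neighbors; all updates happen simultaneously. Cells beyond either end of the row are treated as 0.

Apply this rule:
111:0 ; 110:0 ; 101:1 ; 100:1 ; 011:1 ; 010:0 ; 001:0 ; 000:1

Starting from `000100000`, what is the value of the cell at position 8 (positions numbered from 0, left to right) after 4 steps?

0

step 1: 110011111
step 2: 101010000
step 3: 010101111
step 4: 001011000
position 8 holds 0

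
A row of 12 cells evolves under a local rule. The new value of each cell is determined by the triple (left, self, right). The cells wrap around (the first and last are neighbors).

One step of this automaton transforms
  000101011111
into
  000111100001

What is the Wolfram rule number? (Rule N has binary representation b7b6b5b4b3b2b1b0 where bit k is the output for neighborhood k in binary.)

100

position 8: 111 → 0  (bit 7 = 0)
position 11: 110 → 1  (bit 6 = 1)
position 4: 101 → 1  (bit 5 = 1)
position 0: 100 → 0  (bit 4 = 0)
position 7: 011 → 0  (bit 3 = 0)
position 3: 010 → 1  (bit 2 = 1)
position 2: 001 → 0  (bit 1 = 0)
position 1: 000 → 0  (bit 0 = 0)
bits b7..b0 = 01100100 = 100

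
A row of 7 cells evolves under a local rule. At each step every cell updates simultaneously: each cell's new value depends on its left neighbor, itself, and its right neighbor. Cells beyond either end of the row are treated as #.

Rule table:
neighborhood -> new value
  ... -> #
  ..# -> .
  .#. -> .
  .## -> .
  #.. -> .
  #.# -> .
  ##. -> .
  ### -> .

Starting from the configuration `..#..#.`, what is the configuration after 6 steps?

.#####.

.......
.#####.
.......  (repeats step 1; period 2)
step 6: .#####.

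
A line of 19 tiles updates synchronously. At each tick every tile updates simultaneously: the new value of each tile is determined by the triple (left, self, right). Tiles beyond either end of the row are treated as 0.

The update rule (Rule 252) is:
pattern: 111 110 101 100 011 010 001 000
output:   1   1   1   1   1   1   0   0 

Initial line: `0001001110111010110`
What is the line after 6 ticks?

0001101111111111111
0001111111111111111
0001111111111111111  (fixed point — unchanged through tick 6)

0001111111111111111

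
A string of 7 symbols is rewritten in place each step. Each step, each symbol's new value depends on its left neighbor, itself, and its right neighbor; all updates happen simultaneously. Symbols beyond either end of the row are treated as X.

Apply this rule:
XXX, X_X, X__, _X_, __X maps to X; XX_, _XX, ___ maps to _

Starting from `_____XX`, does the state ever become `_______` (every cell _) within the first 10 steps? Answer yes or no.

step 1: X___X_X
step 2: _X_XXX_
step 3: XXX_X_X
step 4: XX_XXX_
step 5: X_X_X_X
step 6: _XXXXX_
step 7: X_XXX_X
step 8: _X_X_X_
step 9: XXXXXXX
step 10: XXXXXXX
step 10 is XXXXXXX, still not uniform _

no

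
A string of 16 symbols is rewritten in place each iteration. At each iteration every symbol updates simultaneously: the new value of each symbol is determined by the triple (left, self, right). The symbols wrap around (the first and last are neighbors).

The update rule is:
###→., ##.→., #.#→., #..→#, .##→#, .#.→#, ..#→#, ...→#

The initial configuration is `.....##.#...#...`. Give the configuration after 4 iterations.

.......###......

######..########
......###.......
#######..#######
.......###......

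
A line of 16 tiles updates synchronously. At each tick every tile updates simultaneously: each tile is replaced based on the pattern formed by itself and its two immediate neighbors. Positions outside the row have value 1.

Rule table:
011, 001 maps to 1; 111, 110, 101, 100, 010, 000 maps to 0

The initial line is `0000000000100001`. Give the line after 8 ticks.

0000000001000011
0000000010000110
0000000100001100
0000001000011001
0000010000110011
0000100001100110
0001000011001100
0010000110011001

0010000110011001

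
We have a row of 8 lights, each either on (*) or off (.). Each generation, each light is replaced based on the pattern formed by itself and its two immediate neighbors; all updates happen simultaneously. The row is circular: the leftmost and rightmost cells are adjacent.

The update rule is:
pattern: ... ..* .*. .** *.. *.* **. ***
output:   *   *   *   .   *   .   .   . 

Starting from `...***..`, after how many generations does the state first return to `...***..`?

2

***...**
...***..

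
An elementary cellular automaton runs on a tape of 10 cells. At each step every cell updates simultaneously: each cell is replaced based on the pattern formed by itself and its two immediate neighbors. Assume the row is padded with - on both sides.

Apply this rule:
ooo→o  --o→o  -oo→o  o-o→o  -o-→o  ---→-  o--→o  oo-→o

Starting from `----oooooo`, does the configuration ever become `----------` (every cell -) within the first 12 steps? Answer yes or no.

---ooooooo
--oooooooo
-ooooooooo
oooooooooo
oooooooooo  (fixed point — unchanged through step 12)
step 12 is oooooooooo, still not uniform -

no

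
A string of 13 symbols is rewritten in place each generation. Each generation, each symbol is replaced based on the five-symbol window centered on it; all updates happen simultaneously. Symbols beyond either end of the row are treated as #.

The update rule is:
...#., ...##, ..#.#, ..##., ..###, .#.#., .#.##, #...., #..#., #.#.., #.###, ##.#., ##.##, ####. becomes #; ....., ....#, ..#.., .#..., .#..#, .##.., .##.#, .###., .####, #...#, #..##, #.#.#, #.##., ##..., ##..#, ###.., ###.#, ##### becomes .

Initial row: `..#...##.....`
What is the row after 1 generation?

.#...##..#..#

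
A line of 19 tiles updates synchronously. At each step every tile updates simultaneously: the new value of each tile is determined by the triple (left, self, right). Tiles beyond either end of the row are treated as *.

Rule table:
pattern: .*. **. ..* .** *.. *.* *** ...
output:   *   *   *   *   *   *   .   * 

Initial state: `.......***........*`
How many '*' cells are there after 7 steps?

step 1: ********.**********
step 2: .......***.........
step 3: ********.**********  (repeats step 1; period 2)
step 7: ********.**********
count of *: 18

18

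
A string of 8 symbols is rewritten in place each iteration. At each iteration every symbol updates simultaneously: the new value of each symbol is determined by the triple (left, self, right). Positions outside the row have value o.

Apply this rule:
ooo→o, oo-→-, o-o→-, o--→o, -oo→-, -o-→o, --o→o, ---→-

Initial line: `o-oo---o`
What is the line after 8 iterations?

-oo-oo--

----o-o-
o--oo-o-
-oo---o-
---o-oo-
o-oo----
----o--o
o--oooo-
-oo-oo--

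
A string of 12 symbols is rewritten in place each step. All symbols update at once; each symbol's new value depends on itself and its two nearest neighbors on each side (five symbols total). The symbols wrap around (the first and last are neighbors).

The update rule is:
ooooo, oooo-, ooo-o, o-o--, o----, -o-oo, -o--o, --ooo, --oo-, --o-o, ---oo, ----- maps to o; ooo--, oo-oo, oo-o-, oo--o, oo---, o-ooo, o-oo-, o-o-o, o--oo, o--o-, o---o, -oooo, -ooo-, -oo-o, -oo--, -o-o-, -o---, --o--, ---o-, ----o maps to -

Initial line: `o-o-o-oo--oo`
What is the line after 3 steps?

--o-o---o-o-

step 1: o----o----o-
step 2: o-o----o--o-
step 3: --o-o---o-o-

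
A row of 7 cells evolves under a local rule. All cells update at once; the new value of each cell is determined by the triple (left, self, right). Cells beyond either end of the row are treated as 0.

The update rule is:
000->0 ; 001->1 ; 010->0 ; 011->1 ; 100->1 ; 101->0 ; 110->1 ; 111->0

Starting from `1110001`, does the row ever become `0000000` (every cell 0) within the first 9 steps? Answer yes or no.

yes

step 1: 1011010
step 2: 0011001
step 3: 0111110
step 4: 1100011
step 5: 1110111
step 6: 1010101
step 7: 0000000
all cells are 0 at step 7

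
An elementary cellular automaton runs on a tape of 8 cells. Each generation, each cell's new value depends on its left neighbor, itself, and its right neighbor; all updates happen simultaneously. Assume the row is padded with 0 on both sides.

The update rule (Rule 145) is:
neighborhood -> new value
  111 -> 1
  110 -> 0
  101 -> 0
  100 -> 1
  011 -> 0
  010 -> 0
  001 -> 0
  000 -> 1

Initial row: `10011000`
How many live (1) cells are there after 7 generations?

4

generation 1: 01000111
generation 2: 00110010
generation 3: 10001001
generation 4: 01100100
generation 5: 00010011
generation 6: 11001000
generation 7: 00100111
count of 1: 4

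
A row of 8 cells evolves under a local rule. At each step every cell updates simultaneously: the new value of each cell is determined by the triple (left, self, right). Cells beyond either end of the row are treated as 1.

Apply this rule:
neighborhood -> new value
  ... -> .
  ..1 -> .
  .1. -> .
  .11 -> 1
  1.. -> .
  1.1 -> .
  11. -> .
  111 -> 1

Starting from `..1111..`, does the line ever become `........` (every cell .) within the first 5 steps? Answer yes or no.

yes

..111...
..11....
..1.....
........
all cells are . at step 4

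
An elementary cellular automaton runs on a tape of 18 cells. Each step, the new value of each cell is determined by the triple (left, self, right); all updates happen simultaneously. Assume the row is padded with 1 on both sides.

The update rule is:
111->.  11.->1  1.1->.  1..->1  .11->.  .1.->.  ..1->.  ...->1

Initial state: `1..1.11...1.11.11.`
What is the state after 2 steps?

11....111....1..1.
.1111...1111..1...

.1111...1111..1...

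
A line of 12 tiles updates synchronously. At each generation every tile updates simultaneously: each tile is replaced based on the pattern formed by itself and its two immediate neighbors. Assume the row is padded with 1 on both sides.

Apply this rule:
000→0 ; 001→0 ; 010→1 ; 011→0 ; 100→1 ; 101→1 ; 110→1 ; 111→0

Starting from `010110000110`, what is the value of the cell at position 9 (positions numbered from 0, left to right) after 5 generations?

generation 1: 111011000011
generation 2: 001101100000
generation 3: 100110110000
generation 4: 110011011000
generation 5: 011001101100
position 9 holds 1

1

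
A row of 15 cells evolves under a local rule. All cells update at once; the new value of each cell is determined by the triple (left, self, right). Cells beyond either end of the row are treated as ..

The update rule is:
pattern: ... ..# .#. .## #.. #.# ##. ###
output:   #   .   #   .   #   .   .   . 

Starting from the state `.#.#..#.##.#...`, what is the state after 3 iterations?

.#.##.#....####
.#....####.....
.####.....#####

.####.....#####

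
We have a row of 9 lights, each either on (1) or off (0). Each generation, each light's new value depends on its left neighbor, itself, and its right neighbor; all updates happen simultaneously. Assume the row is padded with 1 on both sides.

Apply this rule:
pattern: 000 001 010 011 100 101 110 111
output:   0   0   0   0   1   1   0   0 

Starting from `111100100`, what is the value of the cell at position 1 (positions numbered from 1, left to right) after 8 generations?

000010010
100001001
010000100
101000010
010100001
101010000
010101000
101010100
position 1 holds 1

1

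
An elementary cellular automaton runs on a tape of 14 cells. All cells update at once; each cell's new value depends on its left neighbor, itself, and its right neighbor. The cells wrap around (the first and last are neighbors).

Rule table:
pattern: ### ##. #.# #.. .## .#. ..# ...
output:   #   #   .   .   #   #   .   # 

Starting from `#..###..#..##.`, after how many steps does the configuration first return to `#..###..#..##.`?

1

#..###..#..##.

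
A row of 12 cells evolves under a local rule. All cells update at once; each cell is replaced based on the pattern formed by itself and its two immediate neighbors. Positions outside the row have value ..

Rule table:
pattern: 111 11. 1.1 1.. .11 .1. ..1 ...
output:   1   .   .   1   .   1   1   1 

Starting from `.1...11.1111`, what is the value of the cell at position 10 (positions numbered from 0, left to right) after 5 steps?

1

11111....11.
.111.1111..1
1.1...11.111
1.1111....1.
1..11.111111
position 10 holds 1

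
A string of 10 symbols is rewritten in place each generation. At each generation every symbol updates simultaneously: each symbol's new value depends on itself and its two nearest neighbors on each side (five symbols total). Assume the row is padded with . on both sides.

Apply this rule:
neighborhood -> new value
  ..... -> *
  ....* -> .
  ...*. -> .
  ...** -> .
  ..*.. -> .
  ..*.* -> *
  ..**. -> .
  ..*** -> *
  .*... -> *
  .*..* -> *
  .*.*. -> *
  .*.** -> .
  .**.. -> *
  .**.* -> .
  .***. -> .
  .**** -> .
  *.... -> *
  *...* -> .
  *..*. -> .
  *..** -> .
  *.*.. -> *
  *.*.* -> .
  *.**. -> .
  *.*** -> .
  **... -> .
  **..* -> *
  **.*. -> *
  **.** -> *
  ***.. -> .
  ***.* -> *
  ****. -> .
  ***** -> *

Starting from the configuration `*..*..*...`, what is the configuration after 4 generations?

*..*...*..

.*..*..***
..*..*.*..
...*.*****
*..*...*..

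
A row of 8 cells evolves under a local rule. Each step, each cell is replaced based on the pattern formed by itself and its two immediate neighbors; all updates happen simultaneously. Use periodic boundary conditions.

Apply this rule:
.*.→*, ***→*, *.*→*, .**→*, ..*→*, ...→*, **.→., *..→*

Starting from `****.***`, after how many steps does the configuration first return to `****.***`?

8

step 1: ***.****
step 2: **.*****
step 3: *.******
step 4: .*******
step 5: *******.
step 6: ******.*
step 7: *****.**
step 8: ****.***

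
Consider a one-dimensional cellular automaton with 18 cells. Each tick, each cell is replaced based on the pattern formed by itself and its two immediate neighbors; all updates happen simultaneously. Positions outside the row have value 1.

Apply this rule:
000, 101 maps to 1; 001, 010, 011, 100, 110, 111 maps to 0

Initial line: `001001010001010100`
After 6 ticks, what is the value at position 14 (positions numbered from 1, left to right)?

1

tick 1: 000000100100101000
tick 2: 011110000000010010
tick 3: 100000111111000001
tick 4: 001110000000011100
tick 5: 000000111111000000
tick 6: 011110000000011110
position 14 holds 1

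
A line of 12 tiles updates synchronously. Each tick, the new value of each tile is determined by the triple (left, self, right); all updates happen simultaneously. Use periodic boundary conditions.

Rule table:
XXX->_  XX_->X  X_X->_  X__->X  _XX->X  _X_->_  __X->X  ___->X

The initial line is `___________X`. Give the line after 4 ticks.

XXXXXXXXXXX_
X_________X_
_XXXXXXXXX__
XX_______XXX

XX_______XXX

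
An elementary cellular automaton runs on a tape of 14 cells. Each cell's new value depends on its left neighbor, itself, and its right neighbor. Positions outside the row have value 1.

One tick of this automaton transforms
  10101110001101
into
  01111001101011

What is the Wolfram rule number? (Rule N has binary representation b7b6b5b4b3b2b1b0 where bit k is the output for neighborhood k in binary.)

position 5: 111 → 0  (bit 7 = 0)
position 0: 110 → 0  (bit 6 = 0)
position 1: 101 → 1  (bit 5 = 1)
position 7: 100 → 1  (bit 4 = 1)
position 4: 011 → 1  (bit 3 = 1)
position 2: 010 → 1  (bit 2 = 1)
position 9: 001 → 0  (bit 1 = 0)
position 8: 000 → 1  (bit 0 = 1)
bits b7..b0 = 00111101 = 61

61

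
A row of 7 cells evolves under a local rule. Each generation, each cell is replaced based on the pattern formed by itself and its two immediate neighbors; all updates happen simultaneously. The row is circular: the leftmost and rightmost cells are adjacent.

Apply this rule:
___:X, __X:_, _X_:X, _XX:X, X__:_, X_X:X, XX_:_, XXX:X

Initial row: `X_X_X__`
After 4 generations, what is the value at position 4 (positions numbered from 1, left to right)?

_

XXXXX__
XXXX___
XXX__X_
XX___XX
position 4 holds _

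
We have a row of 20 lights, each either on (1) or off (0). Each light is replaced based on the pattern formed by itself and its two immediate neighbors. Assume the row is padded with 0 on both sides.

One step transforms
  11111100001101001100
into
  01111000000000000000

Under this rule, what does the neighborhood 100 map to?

At position 6 the neighborhood is 100; the next row has 0 there.

0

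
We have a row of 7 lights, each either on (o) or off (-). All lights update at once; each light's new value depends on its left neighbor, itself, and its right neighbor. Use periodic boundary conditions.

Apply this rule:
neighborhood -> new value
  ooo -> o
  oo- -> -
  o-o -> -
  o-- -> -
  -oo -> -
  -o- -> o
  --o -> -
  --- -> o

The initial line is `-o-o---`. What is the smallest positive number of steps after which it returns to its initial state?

step 1: -o-o-oo
step 2: -o-o---

2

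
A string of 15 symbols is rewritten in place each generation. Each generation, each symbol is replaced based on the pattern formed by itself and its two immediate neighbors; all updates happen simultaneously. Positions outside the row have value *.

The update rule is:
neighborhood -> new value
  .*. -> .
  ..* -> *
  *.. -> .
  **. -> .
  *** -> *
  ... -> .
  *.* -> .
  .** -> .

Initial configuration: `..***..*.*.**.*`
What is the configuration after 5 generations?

.*.*..*........
.....*........*
....*........*.
...*........*..
..*........*..*

..*........*..*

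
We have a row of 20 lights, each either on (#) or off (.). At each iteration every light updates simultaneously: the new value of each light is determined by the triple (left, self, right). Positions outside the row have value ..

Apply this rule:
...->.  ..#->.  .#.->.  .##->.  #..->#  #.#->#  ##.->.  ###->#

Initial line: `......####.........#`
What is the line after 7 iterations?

..............#.#...

.......##.#.........
.........#.#........
..........#.#.......
...........#.#......
............#.#.....
.............#.#....
..............#.#...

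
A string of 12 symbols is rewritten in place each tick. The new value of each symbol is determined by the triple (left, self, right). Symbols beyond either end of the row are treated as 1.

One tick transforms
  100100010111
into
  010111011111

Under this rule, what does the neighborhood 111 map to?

At position 10 the neighborhood is 111; the next row has 1 there.

1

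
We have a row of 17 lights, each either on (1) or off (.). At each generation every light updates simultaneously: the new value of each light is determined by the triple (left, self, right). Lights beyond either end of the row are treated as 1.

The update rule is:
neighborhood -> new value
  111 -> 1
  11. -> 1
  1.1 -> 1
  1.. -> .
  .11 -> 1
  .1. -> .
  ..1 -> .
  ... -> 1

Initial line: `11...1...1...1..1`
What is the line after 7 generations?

1111111..11111111

generation 1: 11.1...1...1....1
generation 2: 111..1...1...11.1
generation 3: 111....1...1.1111
generation 4: 111.11...1..11111
generation 5: 111111.1....11111
generation 6: 1111111..11.11111
generation 7: 1111111..11111111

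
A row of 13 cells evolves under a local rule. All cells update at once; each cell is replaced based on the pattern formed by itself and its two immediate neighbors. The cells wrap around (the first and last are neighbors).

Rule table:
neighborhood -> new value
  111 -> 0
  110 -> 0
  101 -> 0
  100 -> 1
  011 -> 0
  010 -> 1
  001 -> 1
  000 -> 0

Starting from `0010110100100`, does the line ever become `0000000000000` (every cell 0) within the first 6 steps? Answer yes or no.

no

0110000111110
1001001000001
0111111100010
1000000010111
0100000110000
1110001001000
step 6 is 1110001001000, still not uniform 0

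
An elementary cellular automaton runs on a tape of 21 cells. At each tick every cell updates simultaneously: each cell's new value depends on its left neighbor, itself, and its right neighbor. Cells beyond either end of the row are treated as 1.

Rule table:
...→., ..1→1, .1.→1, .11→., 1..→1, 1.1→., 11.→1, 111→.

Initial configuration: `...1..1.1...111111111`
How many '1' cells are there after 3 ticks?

10

tick 1: 1.11111.11.1.........
tick 2: 1.....1..1.11.......1
tick 3: 11...11111..11.....1.
count of 1: 10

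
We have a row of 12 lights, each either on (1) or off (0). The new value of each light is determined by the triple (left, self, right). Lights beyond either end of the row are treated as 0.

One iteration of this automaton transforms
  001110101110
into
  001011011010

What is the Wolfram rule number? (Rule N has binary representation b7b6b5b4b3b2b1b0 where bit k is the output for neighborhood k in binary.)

position 3: 111 → 0  (bit 7 = 0)
position 4: 110 → 1  (bit 6 = 1)
position 5: 101 → 1  (bit 5 = 1)
position 11: 100 → 0  (bit 4 = 0)
position 2: 011 → 1  (bit 3 = 1)
position 6: 010 → 0  (bit 2 = 0)
position 1: 001 → 0  (bit 1 = 0)
position 0: 000 → 0  (bit 0 = 0)
bits b7..b0 = 01101000 = 104

104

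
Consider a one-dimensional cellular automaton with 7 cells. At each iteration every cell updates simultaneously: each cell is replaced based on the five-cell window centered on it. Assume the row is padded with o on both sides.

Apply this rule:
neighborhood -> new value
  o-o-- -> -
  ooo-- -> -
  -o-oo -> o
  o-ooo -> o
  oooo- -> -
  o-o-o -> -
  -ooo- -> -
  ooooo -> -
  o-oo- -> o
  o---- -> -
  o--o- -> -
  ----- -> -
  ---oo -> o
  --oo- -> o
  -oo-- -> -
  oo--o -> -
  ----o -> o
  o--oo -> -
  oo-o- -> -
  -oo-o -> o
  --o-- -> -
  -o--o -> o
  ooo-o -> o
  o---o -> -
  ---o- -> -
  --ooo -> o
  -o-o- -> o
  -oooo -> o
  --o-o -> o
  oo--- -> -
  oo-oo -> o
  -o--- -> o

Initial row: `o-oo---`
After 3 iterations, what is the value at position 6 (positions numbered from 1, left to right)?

o

iteration 1: ooo---o
iteration 2: -----oo
iteration 3: ---oooo
position 6 holds o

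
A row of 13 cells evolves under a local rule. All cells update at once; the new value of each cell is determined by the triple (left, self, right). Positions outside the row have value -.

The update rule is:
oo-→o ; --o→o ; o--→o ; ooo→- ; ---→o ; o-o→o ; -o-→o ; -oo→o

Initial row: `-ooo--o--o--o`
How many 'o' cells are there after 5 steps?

11

oo-oooooooooo
oooo--------o
o--oooooooooo
oooo--------o  (repeats step 2; period 2)
step 5: o--oooooooooo
count of o: 11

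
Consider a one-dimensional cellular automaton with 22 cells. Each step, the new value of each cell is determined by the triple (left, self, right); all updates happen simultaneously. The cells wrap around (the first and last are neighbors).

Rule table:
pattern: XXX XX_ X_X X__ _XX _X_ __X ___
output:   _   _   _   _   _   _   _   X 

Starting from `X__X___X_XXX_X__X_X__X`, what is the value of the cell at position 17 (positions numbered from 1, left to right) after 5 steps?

_

_____X________________
XXXX___XXXXXXXXXXXXXXX
_____X________________  (repeats step 1; period 2)
step 5: _____X________________
position 17 holds _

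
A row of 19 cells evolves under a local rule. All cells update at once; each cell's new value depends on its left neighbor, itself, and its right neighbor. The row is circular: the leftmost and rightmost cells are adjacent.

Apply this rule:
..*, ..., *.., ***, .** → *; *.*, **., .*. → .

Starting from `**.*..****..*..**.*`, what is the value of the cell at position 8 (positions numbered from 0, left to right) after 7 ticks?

*...*****.**.***..*
.*******..*..**.***
.******.**.***..**.
******..*..**.***.*
*****.**.***..**..*
****..*..**.***.***
***.**.***..**..***
position 8 holds *

*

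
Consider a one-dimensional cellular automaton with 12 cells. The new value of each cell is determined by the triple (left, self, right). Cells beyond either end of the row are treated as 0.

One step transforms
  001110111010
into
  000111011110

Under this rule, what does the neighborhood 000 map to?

At position 0 the neighborhood is 000; the next row has 0 there.

0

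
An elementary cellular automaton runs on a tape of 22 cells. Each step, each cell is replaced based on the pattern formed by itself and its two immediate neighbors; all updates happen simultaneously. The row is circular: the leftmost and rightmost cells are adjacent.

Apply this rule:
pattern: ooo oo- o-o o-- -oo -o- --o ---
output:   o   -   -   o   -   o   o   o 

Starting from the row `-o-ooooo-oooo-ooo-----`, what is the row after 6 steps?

o-ooooo---oooooooooo-o

oo--ooo---oo---o-ooooo
o-oo-o-ooo--oooo--oooo
-----o--o-oo-oo-oo-ooo
ooooooooo-----------o-
-ooooooo-oooooooooooo-
o-ooooo---oooooooooo-o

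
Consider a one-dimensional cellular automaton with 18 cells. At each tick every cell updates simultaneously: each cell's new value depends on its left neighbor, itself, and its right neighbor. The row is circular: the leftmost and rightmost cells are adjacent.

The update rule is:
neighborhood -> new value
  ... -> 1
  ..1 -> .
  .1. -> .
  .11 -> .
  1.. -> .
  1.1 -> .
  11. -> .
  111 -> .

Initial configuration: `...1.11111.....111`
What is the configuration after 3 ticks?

.1.........111....

.1.........111....
...1111111.....111
.1.........111....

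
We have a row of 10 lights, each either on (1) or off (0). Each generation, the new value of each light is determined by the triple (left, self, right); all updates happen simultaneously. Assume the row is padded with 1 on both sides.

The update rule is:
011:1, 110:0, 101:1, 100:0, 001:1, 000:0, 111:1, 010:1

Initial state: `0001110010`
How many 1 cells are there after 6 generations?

0011100111
0111001111
1110011111
1100111111
1001111111
0011111111
count of 1: 8

8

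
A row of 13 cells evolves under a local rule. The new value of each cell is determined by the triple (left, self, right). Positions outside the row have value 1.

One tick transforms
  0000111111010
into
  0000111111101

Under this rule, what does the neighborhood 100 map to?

At position 0 the neighborhood is 100; the next row has 0 there.

0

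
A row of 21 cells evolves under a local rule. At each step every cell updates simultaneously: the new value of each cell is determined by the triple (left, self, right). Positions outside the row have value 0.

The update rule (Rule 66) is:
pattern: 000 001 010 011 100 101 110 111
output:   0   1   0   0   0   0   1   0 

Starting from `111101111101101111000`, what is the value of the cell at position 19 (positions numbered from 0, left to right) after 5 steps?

0

000100000100100001000
001000001001000010000
010000010010000100000
100000100100001000000
000001001000010000000
position 19 holds 0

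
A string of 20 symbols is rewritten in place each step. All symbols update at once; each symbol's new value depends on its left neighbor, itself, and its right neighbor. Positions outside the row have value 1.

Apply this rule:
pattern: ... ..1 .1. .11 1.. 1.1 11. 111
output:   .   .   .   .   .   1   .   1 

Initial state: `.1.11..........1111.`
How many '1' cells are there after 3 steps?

1.1.............11.1
.1................1.
1..................1
count of 1: 2

2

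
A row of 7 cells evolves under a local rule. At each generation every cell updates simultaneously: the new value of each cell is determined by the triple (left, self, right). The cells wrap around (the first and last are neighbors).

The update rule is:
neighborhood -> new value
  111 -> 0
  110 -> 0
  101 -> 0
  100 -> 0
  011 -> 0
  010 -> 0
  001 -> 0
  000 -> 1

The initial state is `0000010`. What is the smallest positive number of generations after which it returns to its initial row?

2

1111000
0000010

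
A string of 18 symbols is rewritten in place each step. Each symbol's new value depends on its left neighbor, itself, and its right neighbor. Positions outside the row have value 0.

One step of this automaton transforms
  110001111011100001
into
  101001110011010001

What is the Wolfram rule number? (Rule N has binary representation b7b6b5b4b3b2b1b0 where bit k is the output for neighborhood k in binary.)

156

position 6: 111 → 1  (bit 7 = 1)
position 1: 110 → 0  (bit 6 = 0)
position 9: 101 → 0  (bit 5 = 0)
position 2: 100 → 1  (bit 4 = 1)
position 0: 011 → 1  (bit 3 = 1)
position 17: 010 → 1  (bit 2 = 1)
position 4: 001 → 0  (bit 1 = 0)
position 3: 000 → 0  (bit 0 = 0)
bits b7..b0 = 10011100 = 156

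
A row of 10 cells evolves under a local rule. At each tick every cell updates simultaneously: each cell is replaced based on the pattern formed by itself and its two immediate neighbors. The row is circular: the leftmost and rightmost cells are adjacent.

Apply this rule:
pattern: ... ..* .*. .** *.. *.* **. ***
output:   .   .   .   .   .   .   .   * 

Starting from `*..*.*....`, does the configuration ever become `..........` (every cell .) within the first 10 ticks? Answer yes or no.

tick 1: ..........
all cells are . at tick 1

yes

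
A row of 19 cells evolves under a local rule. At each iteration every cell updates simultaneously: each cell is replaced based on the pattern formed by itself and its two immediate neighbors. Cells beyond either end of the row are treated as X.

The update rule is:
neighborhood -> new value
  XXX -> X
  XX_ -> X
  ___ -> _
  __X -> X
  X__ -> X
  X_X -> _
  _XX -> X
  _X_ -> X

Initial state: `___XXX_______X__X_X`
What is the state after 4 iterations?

X_XXXXX_____XXXXX_X
X_XXXXXX___XXXXXX_X
X_XXXXXXX_XXXXXXX_X
X_XXXXXXX_XXXXXXX_X

X_XXXXXXX_XXXXXXX_X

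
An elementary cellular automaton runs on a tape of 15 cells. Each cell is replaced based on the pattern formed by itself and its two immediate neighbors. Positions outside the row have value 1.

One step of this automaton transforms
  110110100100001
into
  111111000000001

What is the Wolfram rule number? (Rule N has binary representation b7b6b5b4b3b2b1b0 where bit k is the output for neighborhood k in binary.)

position 0: 111 → 1  (bit 7 = 1)
position 1: 110 → 1  (bit 6 = 1)
position 2: 101 → 1  (bit 5 = 1)
position 7: 100 → 0  (bit 4 = 0)
position 3: 011 → 1  (bit 3 = 1)
position 6: 010 → 0  (bit 2 = 0)
position 8: 001 → 0  (bit 1 = 0)
position 11: 000 → 0  (bit 0 = 0)
bits b7..b0 = 11101000 = 232

232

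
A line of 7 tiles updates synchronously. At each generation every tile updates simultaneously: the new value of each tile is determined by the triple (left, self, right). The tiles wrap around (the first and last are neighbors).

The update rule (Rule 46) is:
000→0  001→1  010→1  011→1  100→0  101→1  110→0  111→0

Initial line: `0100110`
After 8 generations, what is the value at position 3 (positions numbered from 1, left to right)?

generation 1: 1101100
generation 2: 1011001
generation 3: 0110011
generation 4: 1100110
generation 5: 1001101
generation 6: 0011011
generation 7: 0110110
generation 8: 1101100
position 3 holds 0

0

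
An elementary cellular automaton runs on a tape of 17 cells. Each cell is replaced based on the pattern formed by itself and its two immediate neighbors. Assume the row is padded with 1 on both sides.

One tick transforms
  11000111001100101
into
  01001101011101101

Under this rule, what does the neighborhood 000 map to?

At position 3 the neighborhood is 000; the next row has 0 there.

0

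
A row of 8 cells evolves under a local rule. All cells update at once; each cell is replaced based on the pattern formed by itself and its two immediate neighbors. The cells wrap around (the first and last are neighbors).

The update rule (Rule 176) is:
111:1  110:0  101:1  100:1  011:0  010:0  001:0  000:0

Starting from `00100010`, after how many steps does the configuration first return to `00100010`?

4

00010001
10001000
01000100
00100010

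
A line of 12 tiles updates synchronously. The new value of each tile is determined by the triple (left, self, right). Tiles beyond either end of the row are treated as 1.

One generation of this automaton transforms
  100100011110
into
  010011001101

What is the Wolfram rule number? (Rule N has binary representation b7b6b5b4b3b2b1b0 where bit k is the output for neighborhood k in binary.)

position 8: 111 → 1  (bit 7 = 1)
position 0: 110 → 0  (bit 6 = 0)
position 11: 101 → 1  (bit 5 = 1)
position 1: 100 → 1  (bit 4 = 1)
position 7: 011 → 0  (bit 3 = 0)
position 3: 010 → 0  (bit 2 = 0)
position 2: 001 → 0  (bit 1 = 0)
position 5: 000 → 1  (bit 0 = 1)
bits b7..b0 = 10110001 = 177

177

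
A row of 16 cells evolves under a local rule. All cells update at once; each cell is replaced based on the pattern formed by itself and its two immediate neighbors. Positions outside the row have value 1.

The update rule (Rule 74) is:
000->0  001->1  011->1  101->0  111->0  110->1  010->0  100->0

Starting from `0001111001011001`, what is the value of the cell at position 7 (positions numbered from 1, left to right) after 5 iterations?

0

0011001010011011
0111010000111010
0101000001101000
0000000011100001
0000000110100011
position 7 holds 0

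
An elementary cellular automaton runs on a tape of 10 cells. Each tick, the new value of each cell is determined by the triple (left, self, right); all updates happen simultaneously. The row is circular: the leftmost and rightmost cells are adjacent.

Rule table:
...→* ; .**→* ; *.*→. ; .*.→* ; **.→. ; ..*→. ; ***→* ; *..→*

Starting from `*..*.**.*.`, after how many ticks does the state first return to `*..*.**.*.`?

2

**.*.*..*.
*..*.**.*.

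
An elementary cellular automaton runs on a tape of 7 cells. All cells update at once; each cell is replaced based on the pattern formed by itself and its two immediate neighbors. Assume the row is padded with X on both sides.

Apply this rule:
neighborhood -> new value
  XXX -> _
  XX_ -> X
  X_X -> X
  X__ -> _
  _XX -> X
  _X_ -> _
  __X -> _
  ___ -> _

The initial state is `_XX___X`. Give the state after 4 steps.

XXX___X
__X___X
______X
______X

______X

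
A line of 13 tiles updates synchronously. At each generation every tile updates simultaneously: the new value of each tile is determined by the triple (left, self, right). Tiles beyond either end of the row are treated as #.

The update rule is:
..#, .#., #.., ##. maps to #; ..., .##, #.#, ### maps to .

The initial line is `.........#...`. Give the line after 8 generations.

.#...#..#..#.

#.......###.#
##.....#..#..
.##...#######
..##.#.......
##.#.##.....#
.#.#..##...#.
.#.###.##.##.
.#...#..#..#.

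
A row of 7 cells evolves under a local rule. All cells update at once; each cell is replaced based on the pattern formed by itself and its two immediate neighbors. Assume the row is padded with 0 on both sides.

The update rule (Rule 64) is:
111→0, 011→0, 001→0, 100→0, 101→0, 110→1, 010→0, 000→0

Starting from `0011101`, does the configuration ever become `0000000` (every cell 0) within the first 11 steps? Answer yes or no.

yes

0000100
0000000
all cells are 0 at step 2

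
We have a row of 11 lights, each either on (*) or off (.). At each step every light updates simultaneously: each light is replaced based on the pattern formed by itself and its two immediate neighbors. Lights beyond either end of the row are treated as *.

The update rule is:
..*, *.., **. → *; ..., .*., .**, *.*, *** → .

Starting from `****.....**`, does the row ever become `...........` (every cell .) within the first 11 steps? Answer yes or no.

...**...*..
*.*.**.*.**
*....*.....
**..*.*...*
.***...*.*.
...**.*....
*.*.*..*..*
*....**.**.
**..*.*..*.
.***...**..
...**.*.***
step 11 is ...**.*.***, still not uniform .

no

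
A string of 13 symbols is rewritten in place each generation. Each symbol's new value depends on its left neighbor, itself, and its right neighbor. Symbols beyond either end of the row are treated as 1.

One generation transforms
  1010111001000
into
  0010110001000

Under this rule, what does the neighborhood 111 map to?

At position 5 the neighborhood is 111; the next row has 1 there.

1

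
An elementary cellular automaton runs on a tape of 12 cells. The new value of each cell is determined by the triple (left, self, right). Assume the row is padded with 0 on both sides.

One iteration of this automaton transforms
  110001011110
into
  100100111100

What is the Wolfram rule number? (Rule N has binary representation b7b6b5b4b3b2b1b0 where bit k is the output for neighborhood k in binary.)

169

position 8: 111 → 1  (bit 7 = 1)
position 1: 110 → 0  (bit 6 = 0)
position 6: 101 → 1  (bit 5 = 1)
position 2: 100 → 0  (bit 4 = 0)
position 0: 011 → 1  (bit 3 = 1)
position 5: 010 → 0  (bit 2 = 0)
position 4: 001 → 0  (bit 1 = 0)
position 3: 000 → 1  (bit 0 = 1)
bits b7..b0 = 10101001 = 169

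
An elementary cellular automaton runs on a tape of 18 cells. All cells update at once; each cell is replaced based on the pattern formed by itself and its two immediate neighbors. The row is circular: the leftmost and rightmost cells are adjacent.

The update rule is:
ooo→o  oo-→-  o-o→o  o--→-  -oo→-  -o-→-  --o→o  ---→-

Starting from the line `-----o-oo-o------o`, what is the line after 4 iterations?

-o-o--o------o----

----o-o--o------o-
---o-o--o------o--
--o-o--o------o---
-o-o--o------o----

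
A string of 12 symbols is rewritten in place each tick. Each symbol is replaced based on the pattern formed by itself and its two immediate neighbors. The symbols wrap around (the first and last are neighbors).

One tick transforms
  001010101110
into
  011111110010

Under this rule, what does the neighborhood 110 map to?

At position 10 the neighborhood is 110; the next row has 1 there.

1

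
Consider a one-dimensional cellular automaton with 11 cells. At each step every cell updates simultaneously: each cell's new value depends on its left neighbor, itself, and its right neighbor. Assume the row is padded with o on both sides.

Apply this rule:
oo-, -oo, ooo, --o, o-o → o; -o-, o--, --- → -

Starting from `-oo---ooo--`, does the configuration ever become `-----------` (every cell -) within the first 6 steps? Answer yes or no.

step 1: ooo--oooo-o
step 2: ooo-ooooooo
step 3: ooooooooooo
step 4: ooooooooooo  (fixed point — unchanged through step 6)
step 6 is ooooooooooo, still not uniform -

no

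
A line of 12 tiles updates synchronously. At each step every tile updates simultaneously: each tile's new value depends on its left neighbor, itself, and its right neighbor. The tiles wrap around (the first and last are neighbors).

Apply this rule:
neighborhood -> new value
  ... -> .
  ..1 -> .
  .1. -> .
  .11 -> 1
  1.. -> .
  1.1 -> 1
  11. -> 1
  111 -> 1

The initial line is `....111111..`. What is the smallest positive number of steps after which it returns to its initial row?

....111111..

1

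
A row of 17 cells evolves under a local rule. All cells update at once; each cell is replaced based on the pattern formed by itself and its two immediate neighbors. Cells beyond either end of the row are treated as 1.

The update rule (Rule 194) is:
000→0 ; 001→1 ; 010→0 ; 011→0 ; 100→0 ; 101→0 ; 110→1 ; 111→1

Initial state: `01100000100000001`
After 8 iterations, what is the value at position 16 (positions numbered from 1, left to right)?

0

00100001000000010
01000010000000100
00000100000001001
00001000000010010
00010000000100100
00100000001001001
01000000010010010
00000000100100100
position 16 holds 0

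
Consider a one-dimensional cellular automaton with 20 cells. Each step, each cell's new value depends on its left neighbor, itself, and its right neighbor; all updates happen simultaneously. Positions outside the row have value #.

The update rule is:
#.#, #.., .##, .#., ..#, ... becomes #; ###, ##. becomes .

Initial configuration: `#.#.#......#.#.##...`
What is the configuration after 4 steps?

###..............##.

step 1: .###############.###
step 2: ##..............##..
step 3: ..###############.##
step 4: ###..............##.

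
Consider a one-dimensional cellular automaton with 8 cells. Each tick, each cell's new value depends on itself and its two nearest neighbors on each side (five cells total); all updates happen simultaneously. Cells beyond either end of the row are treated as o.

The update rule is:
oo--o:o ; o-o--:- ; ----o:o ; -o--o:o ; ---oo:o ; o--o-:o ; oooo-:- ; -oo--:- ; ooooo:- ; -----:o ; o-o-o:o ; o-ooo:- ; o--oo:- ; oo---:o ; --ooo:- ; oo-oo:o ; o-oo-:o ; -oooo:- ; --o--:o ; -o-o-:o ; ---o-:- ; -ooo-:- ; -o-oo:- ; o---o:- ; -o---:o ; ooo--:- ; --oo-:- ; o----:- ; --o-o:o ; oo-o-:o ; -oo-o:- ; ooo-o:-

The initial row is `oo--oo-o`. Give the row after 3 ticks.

--o---o-
oooo--o-
----ooo-

----ooo-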